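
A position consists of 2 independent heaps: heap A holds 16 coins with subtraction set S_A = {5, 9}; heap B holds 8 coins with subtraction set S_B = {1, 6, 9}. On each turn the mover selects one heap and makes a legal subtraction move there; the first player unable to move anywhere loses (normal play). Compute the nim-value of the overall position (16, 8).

1

Heap A, S = {5, 9}:
n :  0  1  2  3  4  5  6  7  8  9 10 11 12 13 14 15 16
G :  0  0  0  0  0  1  1  1  1  1  2  2  2  2  0  0  0
G_A(16) = 0.
Heap B, S = {1, 6, 9}:
n : 0 1 2 3 4 5 6 7 8
G : 0 1 0 1 0 1 2 0 1
G_B(8) = 1.
Combined Grundy value = 0 ⊕ 1 = 1.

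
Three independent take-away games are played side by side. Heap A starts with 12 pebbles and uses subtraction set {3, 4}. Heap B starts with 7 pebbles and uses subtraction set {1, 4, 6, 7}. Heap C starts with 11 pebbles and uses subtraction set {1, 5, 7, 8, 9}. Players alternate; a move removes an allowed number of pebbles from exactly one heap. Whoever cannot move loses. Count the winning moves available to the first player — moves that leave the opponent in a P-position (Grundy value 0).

Heap A, S = {3, 4}:
n :  0  1  2  3  4  5  6  7  8  9 10 11 12
G :  0  0  0  1  1  1  2  0  0  0  1  1  1
G_A(12) = 1.
Heap B, S = {1, 4, 6, 7}:
G(0) = 0
G(1) = mex{0} = 1
G(2) = mex{1} = 0
G(3) = mex{0} = 1
G(4) = mex{1,0} = 2
G(5) = mex{2,1} = 0
G(6) = mex{0,0,0} = 1
G(7) = mex{1,1,1,0} = 2
G_B(7) = 2.
Heap C, S = {1, 5, 7, 8, 9}:
G(0) = 0
G(1) = mex{0} = 1
G(2) = mex{1} = 0
G(3) = mex{0} = 1
G(4) = mex{1} = 0
G(5) = mex{0,0} = 1
G(6) = mex{1,1} = 0
G(7) = mex{0,0,0} = 1
G(8) = mex{1,1,1,0} = 2
G(9) = mex{2,0,0,1,0} = 3
G(10) = mex{3,1,1,0,1} = 2
G(11) = mex{2,0,0,1,0} = 3
G_C(11) = 3.
Combined Grundy value = 1 ⊕ 2 ⊕ 3 = 0.
A winning move leaves total XOR = 0, i.e. changes one component's Grundy value g to g ⊕ X where X is the current total.
Heap A: target g' = 1⊕0 = 1, but every legal move changes the Grundy value (mex property), so 0 moves.
Heap B: target g' = 2⊕0 = 2, but every legal move changes the Grundy value (mex property), so 0 moves.
Heap C: target g' = 3⊕0 = 3, but every legal move changes the Grundy value (mex property), so 0 moves.

0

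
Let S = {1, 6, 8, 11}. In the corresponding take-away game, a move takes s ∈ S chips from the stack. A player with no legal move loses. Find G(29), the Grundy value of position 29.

n :  0  1  2  3  4  5  6  7  8  9 10 11 12 13 14 15 16 17 18 19 20 21 22 23 24 25 26 27 28 29
G :  0  1  0  1  0  1  2  0  1  0  1  2  3  2  0  1  0  1  2  0  1  0  1  0  1  2  0  1  0  1

1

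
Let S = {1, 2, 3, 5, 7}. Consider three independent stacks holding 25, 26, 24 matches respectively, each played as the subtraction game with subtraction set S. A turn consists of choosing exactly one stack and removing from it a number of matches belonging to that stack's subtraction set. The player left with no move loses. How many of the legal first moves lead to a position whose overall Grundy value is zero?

6

All stacks use S = {1, 2, 3, 5, 7}:
n :  0  1  2  3  4  5  6  7  8  9 10 11 12 13 14 15 16 17 18 19 20 21 22 23 24 25 26
G :  0  1  2  3  0  1  2  3  0  1  2  3  0  1  2  3  0  1  2  3  0  1  2  3  0  1  2
Stack A: G(25) = 1.
Stack B: G(26) = 2.
Stack C: G(24) = 0.
Combined Grundy value = 1 ⊕ 2 ⊕ 0 = 3.
A winning move leaves total XOR = 0, i.e. changes one component's Grundy value g to g ⊕ X where X is the current total.
Stack A: need g' = 1⊕3 = 2. Options: 25−1→G=0, 25−2→G=3, 25−3→G=2, 25−5→G=0, 25−7→G=2. Hits: 2.
Stack B: need g' = 2⊕3 = 1. Options: 26−1→G=1, 26−2→G=0, 26−3→G=3, 26−5→G=1, 26−7→G=3. Hits: 2.
Stack C: need g' = 0⊕3 = 3. Options: 24−1→G=3, 24−2→G=2, 24−3→G=1, 24−5→G=3, 24−7→G=1. Hits: 2.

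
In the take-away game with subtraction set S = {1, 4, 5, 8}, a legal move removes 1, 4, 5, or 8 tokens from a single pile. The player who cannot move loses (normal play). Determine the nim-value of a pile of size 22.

G(0) = 0
G(1) = mex{0} = 1
G(2) = mex{1} = 0
G(3) = mex{0} = 1
G(4) = mex{1,0} = 2
G(5) = mex{2,1,0} = 3
G(6) = mex{3,0,1} = 2
G(7) = mex{2,1,0} = 3
G(8) = mex{3,2,1,0} = 4
G(9) = mex{4,3,2,1} = 0
G(10) = mex{0,2,3,0} = 1
G(11) = mex{1,3,2,1} = 0
G(12) = mex{0,4,3,2} = 1
G(13) = mex{1,0,4,3} = 2
G(14) = mex{2,1,0,2} = 3
G(15) = mex{3,0,1,3} = 2
G(16) = mex{2,1,0,4} = 3
G(17) = mex{3,2,1,0} = 4
G(18) = mex{4,3,2,1} = 0
G(19) = mex{0,2,3,0} = 1
G(20) = mex{1,3,2,1} = 0
G(21) = mex{0,4,3,2} = 1
G(22) = mex{1,0,4,3} = 2

2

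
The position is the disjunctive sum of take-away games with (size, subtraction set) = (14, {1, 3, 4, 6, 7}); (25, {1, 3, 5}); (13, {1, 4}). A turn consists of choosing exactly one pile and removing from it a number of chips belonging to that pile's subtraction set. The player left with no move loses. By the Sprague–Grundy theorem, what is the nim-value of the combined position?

Pile A, S = {1, 3, 4, 6, 7}:
G(0) = 0
G(1) = mex{0} = 1
G(2) = mex{1} = 0
G(3) = mex{0,0} = 1
G(4) = mex{1,1,0} = 2
G(5) = mex{2,0,1} = 3
G(6) = mex{3,1,0,0} = 2
G(7) = mex{2,2,1,1,0} = 3
G(8) = mex{3,3,2,0,1} = 4
G(9) = mex{4,2,3,1,0} = 5
G(10) = mex{5,3,2,2,1} = 0
G(11) = mex{0,4,3,3,2} = 1
G(12) = mex{1,5,4,2,3} = 0
G(13) = mex{0,0,5,3,2} = 1
G(14) = mex{1,1,0,4,3} = 2
G_A(14) = 2.
Pile B, S = {1, 3, 5}:
G(0) = 0
G(1) = mex{0} = 1
G(2) = mex{1} = 0
G(3) = mex{0,0} = 1
G(4) = mex{1,1} = 0
G(5) = mex{0,0,0} = 1
G(6) = mex{1,1,1} = 0
G(7) = mex{0,0,0} = 1
G(8) = mex{1,1,1} = 0
G(9) = mex{0,0,0} = 1
G(10) = mex{1,1,1} = 0
G(11) = mex{0,0,0} = 1
G(12) = mex{1,1,1} = 0
G(13) = mex{0,0,0} = 1
G(14) = mex{1,1,1} = 0
G(15) = mex{0,0,0} = 1
G(16) = mex{1,1,1} = 0
G(17) = mex{0,0,0} = 1
G(18) = mex{1,1,1} = 0
G(19) = mex{0,0,0} = 1
G(20) = mex{1,1,1} = 0
G(21) = mex{0,0,0} = 1
G(22) = mex{1,1,1} = 0
G(23) = mex{0,0,0} = 1
G(24) = mex{1,1,1} = 0
G(25) = mex{0,0,0} = 1
G_B(25) = 1.
Pile C, S = {1, 4}:
G(0) = 0
G(1) = mex{0} = 1
G(2) = mex{1} = 0
G(3) = mex{0} = 1
G(4) = mex{1,0} = 2
G(5) = mex{2,1} = 0
G(6) = mex{0,0} = 1
G(7) = mex{1,1} = 0
G(8) = mex{0,2} = 1
G(9) = mex{1,0} = 2
G(10) = mex{2,1} = 0
G(11) = mex{0,0} = 1
G(12) = mex{1,1} = 0
G(13) = mex{0,2} = 1
G_C(13) = 1.
Combined Grundy value = 2 ⊕ 1 ⊕ 1 = 2.

2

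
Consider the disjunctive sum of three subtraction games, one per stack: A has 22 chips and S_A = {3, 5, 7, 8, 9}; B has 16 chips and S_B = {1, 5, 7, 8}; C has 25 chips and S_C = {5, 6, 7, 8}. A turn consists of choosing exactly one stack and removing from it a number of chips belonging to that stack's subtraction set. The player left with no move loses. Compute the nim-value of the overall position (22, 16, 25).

Stack A, S = {3, 5, 7, 8, 9}:
n :  0  1  2  3  4  5  6  7  8  9 10 11 12 13 14 15 16 17 18 19 20 21 22
G :  0  0  0  1  1  1  2  2  2  3  3  3  0  0  0  1  1  1  2  2  2  3  3
G_A(22) = 3.
Stack B, S = {1, 5, 7, 8}:
n :  0  1  2  3  4  5  6  7  8  9 10 11 12 13 14 15 16
G :  0  1  0  1  0  1  0  1  2  3  2  3  2  3  2  0  1
G_B(16) = 1.
Stack C, S = {5, 6, 7, 8}:
G(0) = 0
G(1) = mex{} = 0
G(2) = mex{} = 0
G(3) = mex{} = 0
G(4) = mex{} = 0
G(5) = mex{0} = 1
G(6) = mex{0,0} = 1
G(7) = mex{0,0,0} = 1
G(8) = mex{0,0,0,0} = 1
G(9) = mex{0,0,0,0} = 1
G(10) = mex{1,0,0,0} = 2
G(11) = mex{1,1,0,0} = 2
G(12) = mex{1,1,1,0} = 2
G(13) = mex{1,1,1,1} = 0
G(14) = mex{1,1,1,1} = 0
G(15) = mex{2,1,1,1} = 0
G(16) = mex{2,2,1,1} = 0
G(17) = mex{2,2,2,1} = 0
G(18) = mex{0,2,2,2} = 1
G(19) = mex{0,0,2,2} = 1
G(20) = mex{0,0,0,2} = 1
G(21) = mex{0,0,0,0} = 1
G(22) = mex{0,0,0,0} = 1
G(23) = mex{1,0,0,0} = 2
G(24) = mex{1,1,0,0} = 2
G(25) = mex{1,1,1,0} = 2
G_C(25) = 2.
Combined Grundy value = 3 ⊕ 1 ⊕ 2 = 0.

0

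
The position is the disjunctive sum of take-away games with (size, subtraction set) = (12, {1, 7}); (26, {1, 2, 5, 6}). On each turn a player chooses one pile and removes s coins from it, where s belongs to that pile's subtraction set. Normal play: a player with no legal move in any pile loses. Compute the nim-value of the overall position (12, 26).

Pile A, S = {1, 7}:
G(0) = 0
G(1) = mex{0} = 1
G(2) = mex{1} = 0
G(3) = mex{0} = 1
G(4) = mex{1} = 0
G(5) = mex{0} = 1
G(6) = mex{1} = 0
G(7) = mex{0,0} = 1
G(8) = mex{1,1} = 0
G(9) = mex{0,0} = 1
G(10) = mex{1,1} = 0
G(11) = mex{0,0} = 1
G(12) = mex{1,1} = 0
G_A(12) = 0.
Pile B, S = {1, 2, 5, 6}:
G(0) = 0
G(1) = mex{0} = 1
G(2) = mex{1,0} = 2
G(3) = mex{2,1} = 0
G(4) = mex{0,2} = 1
G(5) = mex{1,0,0} = 2
G(6) = mex{2,1,1,0} = 3
G(7) = mex{3,2,2,1} = 0
G(8) = mex{0,3,0,2} = 1
G(9) = mex{1,0,1,0} = 2
G(10) = mex{2,1,2,1} = 0
G(11) = mex{0,2,3,2} = 1
G(12) = mex{1,0,0,3} = 2
G(13) = mex{2,1,1,0} = 3
G(14) = mex{3,2,2,1} = 0
G(15) = mex{0,3,0,2} = 1
G(16) = mex{1,0,1,0} = 2
G(17) = mex{2,1,2,1} = 0
G(18) = mex{0,2,3,2} = 1
G(19) = mex{1,0,0,3} = 2
G(20) = mex{2,1,1,0} = 3
G(21) = mex{3,2,2,1} = 0
G(22) = mex{0,3,0,2} = 1
G(23) = mex{1,0,1,0} = 2
G(24) = mex{2,1,2,1} = 0
G(25) = mex{0,2,3,2} = 1
G(26) = mex{1,0,0,3} = 2
G_B(26) = 2.
Combined Grundy value = 0 ⊕ 2 = 2.

2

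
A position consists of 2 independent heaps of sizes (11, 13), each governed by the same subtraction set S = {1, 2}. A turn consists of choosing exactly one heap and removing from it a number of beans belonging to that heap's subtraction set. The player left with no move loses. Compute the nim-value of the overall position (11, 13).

All heaps use S = {1, 2}:
G(0) = 0
G(1) = mex{0} = 1
G(2) = mex{1,0} = 2
G(3) = mex{2,1} = 0
G(4) = mex{0,2} = 1
G(5) = mex{1,0} = 2
G(6) = mex{2,1} = 0
G(7) = mex{0,2} = 1
G(8) = mex{1,0} = 2
G(9) = mex{2,1} = 0
G(10) = mex{0,2} = 1
G(11) = mex{1,0} = 2
G(12) = mex{2,1} = 0
G(13) = mex{0,2} = 1
Heap A: G(11) = 2.
Heap B: G(13) = 1.
Combined Grundy value = 2 ⊕ 1 = 3.

3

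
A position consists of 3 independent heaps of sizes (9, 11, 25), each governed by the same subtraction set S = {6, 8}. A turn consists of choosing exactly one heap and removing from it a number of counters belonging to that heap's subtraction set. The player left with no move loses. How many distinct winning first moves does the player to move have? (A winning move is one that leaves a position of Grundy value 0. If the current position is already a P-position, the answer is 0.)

6

All heaps use S = {6, 8}:
n :  0  1  2  3  4  5  6  7  8  9 10 11 12 13 14 15 16 17 18 19 20 21 22 23 24 25
G :  0  0  0  0  0  0  1  1  1  1  1  1  2  2  0  0  0  0  0  0  1  1  1  1  1  1
Heap A: G(9) = 1.
Heap B: G(11) = 1.
Heap C: G(25) = 1.
Combined Grundy value = 1 ⊕ 1 ⊕ 1 = 1.
A winning move leaves total XOR = 0, i.e. changes one component's Grundy value g to g ⊕ X where X is the current total.
Heap A: need g' = 1⊕1 = 0. Options: 9−6→G=0, 9−8→G=0. Hits: 2.
Heap B: need g' = 1⊕1 = 0. Options: 11−6→G=0, 11−8→G=0. Hits: 2.
Heap C: need g' = 1⊕1 = 0. Options: 25−6→G=0, 25−8→G=0. Hits: 2.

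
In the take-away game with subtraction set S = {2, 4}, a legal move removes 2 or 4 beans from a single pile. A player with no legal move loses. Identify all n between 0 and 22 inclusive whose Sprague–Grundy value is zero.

0, 1, 6, 7, 12, 13, 18, 19

G(0) = 0
G(1) = mex{} = 0
G(2) = mex{0} = 1
G(3) = mex{0} = 1
G(4) = mex{1,0} = 2
G(5) = mex{1,0} = 2
G(6) = mex{2,1} = 0
G(7) = mex{2,1} = 0
G(8) = mex{0,2} = 1
G(9) = mex{0,2} = 1
G(10) = mex{1,0} = 2
G(11) = mex{1,0} = 2
G(12) = mex{2,1} = 0
G(13) = mex{2,1} = 0
G(14) = mex{0,2} = 1
G(15) = mex{0,2} = 1
G(16) = mex{1,0} = 2
G(17) = mex{1,0} = 2
G(18) = mex{2,1} = 0
G(19) = mex{2,1} = 0
G(20) = mex{0,2} = 1
G(21) = mex{0,2} = 1
G(22) = mex{1,0} = 2
P-positions are exactly the n with G(n) = 0.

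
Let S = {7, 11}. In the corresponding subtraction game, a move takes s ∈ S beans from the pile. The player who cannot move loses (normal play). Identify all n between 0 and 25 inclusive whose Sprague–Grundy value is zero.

n :  0  1  2  3  4  5  6  7  8  9 10 11 12 13 14 15 16 17 18 19 20 21 22 23 24 25
G :  0  0  0  0  0  0  0  1  1  1  1  1  1  1  2  2  2  2  0  0  0  0  0  0  0  1
P-positions are exactly the n with G(n) = 0.

0, 1, 2, 3, 4, 5, 6, 18, 19, 20, 21, 22, 23, 24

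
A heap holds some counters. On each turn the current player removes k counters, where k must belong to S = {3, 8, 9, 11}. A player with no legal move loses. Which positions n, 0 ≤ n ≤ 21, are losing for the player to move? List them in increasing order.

n :  0  1  2  3  4  5  6  7  8  9 10 11 12 13 14 15 16 17 18 19 20 21
G :  0  0  0  1  1  1  0  0  2  1  1  3  2  2  2  3  3  3  2  0  0  0
P-positions are exactly the n with G(n) = 0.

0, 1, 2, 6, 7, 19, 20, 21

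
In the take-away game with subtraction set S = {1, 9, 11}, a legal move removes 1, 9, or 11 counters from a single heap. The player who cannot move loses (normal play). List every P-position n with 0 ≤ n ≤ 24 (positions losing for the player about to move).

G(0) = 0
G(1) = mex{0} = 1
G(2) = mex{1} = 0
G(3) = mex{0} = 1
G(4) = mex{1} = 0
G(5) = mex{0} = 1
G(6) = mex{1} = 0
G(7) = mex{0} = 1
G(8) = mex{1} = 0
G(9) = mex{0,0} = 1
G(10) = mex{1,1} = 0
G(11) = mex{0,0,0} = 1
G(12) = mex{1,1,1} = 0
G(13) = mex{0,0,0} = 1
G(14) = mex{1,1,1} = 0
G(15) = mex{0,0,0} = 1
G(16) = mex{1,1,1} = 0
G(17) = mex{0,0,0} = 1
G(18) = mex{1,1,1} = 0
G(19) = mex{0,0,0} = 1
G(20) = mex{1,1,1} = 0
G(21) = mex{0,0,0} = 1
G(22) = mex{1,1,1} = 0
G(23) = mex{0,0,0} = 1
G(24) = mex{1,1,1} = 0
P-positions are exactly the n with G(n) = 0.

0, 2, 4, 6, 8, 10, 12, 14, 16, 18, 20, 22, 24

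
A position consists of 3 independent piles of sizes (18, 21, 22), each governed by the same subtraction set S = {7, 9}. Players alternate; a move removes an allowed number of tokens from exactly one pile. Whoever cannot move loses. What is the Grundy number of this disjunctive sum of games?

All piles use S = {7, 9}:
G(0) = 0
G(1) = mex{} = 0
G(2) = mex{} = 0
G(3) = mex{} = 0
G(4) = mex{} = 0
G(5) = mex{} = 0
G(6) = mex{} = 0
G(7) = mex{0} = 1
G(8) = mex{0} = 1
G(9) = mex{0,0} = 1
G(10) = mex{0,0} = 1
G(11) = mex{0,0} = 1
G(12) = mex{0,0} = 1
G(13) = mex{0,0} = 1
G(14) = mex{1,0} = 2
G(15) = mex{1,0} = 2
G(16) = mex{1,1} = 0
G(17) = mex{1,1} = 0
G(18) = mex{1,1} = 0
G(19) = mex{1,1} = 0
G(20) = mex{1,1} = 0
G(21) = mex{2,1} = 0
G(22) = mex{2,1} = 0
Pile A: G(18) = 0.
Pile B: G(21) = 0.
Pile C: G(22) = 0.
Combined Grundy value = 0 ⊕ 0 ⊕ 0 = 0.

0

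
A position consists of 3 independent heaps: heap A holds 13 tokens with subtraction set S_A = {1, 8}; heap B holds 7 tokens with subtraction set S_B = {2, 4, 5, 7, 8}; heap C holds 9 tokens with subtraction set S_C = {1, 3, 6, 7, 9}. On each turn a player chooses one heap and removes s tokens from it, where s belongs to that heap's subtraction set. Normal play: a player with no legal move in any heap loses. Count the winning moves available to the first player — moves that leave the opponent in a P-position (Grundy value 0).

Heap A, S = {1, 8}:
n :  0  1  2  3  4  5  6  7  8  9 10 11 12 13
G :  0  1  0  1  0  1  0  1  2  0  1  0  1  0
G_A(13) = 0.
Heap B, S = {2, 4, 5, 7, 8}:
G(0) = 0
G(1) = mex{} = 0
G(2) = mex{0} = 1
G(3) = mex{0} = 1
G(4) = mex{1,0} = 2
G(5) = mex{1,0,0} = 2
G(6) = mex{2,1,0} = 3
G(7) = mex{2,1,1,0} = 3
G_B(7) = 3.
Heap C, S = {1, 3, 6, 7, 9}:
n : 0 1 2 3 4 5 6 7 8 9
G : 0 1 0 1 0 1 2 3 2 3
G_C(9) = 3.
Combined Grundy value = 0 ⊕ 3 ⊕ 3 = 0.
A winning move leaves total XOR = 0, i.e. changes one component's Grundy value g to g ⊕ X where X is the current total.
Heap A: target g' = 0⊕0 = 0, but every legal move changes the Grundy value (mex property), so 0 moves.
Heap B: target g' = 3⊕0 = 3, but every legal move changes the Grundy value (mex property), so 0 moves.
Heap C: target g' = 3⊕0 = 3, but every legal move changes the Grundy value (mex property), so 0 moves.

0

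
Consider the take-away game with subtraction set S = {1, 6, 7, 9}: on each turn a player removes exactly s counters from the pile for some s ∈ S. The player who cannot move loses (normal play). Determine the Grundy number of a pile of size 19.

G(0) = 0
G(1) = mex{0} = 1
G(2) = mex{1} = 0
G(3) = mex{0} = 1
G(4) = mex{1} = 0
G(5) = mex{0} = 1
G(6) = mex{1,0} = 2
G(7) = mex{2,1,0} = 3
G(8) = mex{3,0,1} = 2
G(9) = mex{2,1,0,0} = 3
G(10) = mex{3,0,1,1} = 2
G(11) = mex{2,1,0,0} = 3
G(12) = mex{3,2,1,1} = 0
G(13) = mex{0,3,2,0} = 1
G(14) = mex{1,2,3,1} = 0
G(15) = mex{0,3,2,2} = 1
G(16) = mex{1,2,3,3} = 0
G(17) = mex{0,3,2,2} = 1
G(18) = mex{1,0,3,3} = 2
G(19) = mex{2,1,0,2} = 3

3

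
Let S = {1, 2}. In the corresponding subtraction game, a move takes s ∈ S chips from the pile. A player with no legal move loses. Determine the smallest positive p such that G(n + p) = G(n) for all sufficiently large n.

3

n :  0  1  2  3  4  5  6  7  8  9 10 11 12 13 14
G :  0  1  2  0  1  2  0  1  2  0  1  2  0  1  2
G(n+3) = G(n) holds for n = 0,…,1 (a full window of length max(S) = 2), so the sequence is purely periodic with period 3.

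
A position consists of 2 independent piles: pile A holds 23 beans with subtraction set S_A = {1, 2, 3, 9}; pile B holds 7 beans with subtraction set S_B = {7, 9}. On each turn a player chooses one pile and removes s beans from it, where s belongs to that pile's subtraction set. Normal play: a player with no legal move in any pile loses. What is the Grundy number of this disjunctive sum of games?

Pile A, S = {1, 2, 3, 9}:
n :  0  1  2  3  4  5  6  7  8  9 10 11 12 13 14 15 16 17 18 19 20 21 22 23
G :  0  1  2  3  0  1  2  3  0  1  2  3  0  1  2  3  0  1  2  3  0  1  2  3
G_A(23) = 3.
Pile B, S = {7, 9}:
G(0) = 0
G(1) = mex{} = 0
G(2) = mex{} = 0
G(3) = mex{} = 0
G(4) = mex{} = 0
G(5) = mex{} = 0
G(6) = mex{} = 0
G(7) = mex{0} = 1
G_B(7) = 1.
Combined Grundy value = 3 ⊕ 1 = 2.

2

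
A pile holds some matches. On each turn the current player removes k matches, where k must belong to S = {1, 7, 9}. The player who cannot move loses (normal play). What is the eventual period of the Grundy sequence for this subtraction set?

2

n :  0  1  2  3  4  5  6  7  8  9 10 11 12 13 14
G :  0  1  0  1  0  1  0  1  0  1  0  1  0  1  0
G(n+2) = G(n) holds for n = 0,…,8 (a full window of length max(S) = 9), so the sequence is purely periodic with period 2.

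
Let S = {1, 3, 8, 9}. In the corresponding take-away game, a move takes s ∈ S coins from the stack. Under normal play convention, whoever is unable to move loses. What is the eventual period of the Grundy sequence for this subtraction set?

16

n :  0  1  2  3  4  5  6  7  8  9 10 11 12 13 14 15 16 17 18 19 20 21 22 23 24 25 26 27 28 29 30 31 32 33
G :  0  1  0  1  0  1  0  1  2  3  2  3  2  3  2  3  0  1  0  1  0  1  0  1  2  3  2  3  2  3  2  3  0  1
G(n+16) = G(n) holds for n = 0,…,8 (a full window of length max(S) = 9), so the sequence is purely periodic with period 16.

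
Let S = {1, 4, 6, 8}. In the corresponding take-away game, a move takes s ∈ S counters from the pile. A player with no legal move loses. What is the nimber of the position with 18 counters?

1

G(0) = 0
G(1) = mex{0} = 1
G(2) = mex{1} = 0
G(3) = mex{0} = 1
G(4) = mex{1,0} = 2
G(5) = mex{2,1} = 0
G(6) = mex{0,0,0} = 1
G(7) = mex{1,1,1} = 0
G(8) = mex{0,2,0,0} = 1
G(9) = mex{1,0,1,1} = 2
G(10) = mex{2,1,2,0} = 3
G(11) = mex{3,0,0,1} = 2
G(12) = mex{2,1,1,2} = 0
G(13) = mex{0,2,0,0} = 1
G(14) = mex{1,3,1,1} = 0
G(15) = mex{0,2,2,0} = 1
G(16) = mex{1,0,3,1} = 2
G(17) = mex{2,1,2,2} = 0
G(18) = mex{0,0,0,3} = 1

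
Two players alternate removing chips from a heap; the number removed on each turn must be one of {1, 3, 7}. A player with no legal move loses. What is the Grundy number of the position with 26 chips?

n :  0  1  2  3  4  5  6  7  8  9 10 11 12 13 14 15 16 17 18 19 20 21 22 23 24 25 26
G :  0  1  0  1  0  1  0  1  0  1  0  1  0  1  0  1  0  1  0  1  0  1  0  1  0  1  0

0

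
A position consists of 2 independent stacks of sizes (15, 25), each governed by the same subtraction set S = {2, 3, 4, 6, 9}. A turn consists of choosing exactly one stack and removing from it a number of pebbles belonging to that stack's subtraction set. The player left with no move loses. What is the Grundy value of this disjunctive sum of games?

0

All stacks use S = {2, 3, 4, 6, 9}:
n :  0  1  2  3  4  5  6  7  8  9 10 11 12 13 14 15 16 17 18 19 20 21 22 23 24 25
G :  0  0  1  1  2  2  3  3  0  4  1  5  2  0  3  1  4  2  0  3  1  4  2  0  3  1
Stack A: G(15) = 1.
Stack B: G(25) = 1.
Combined Grundy value = 1 ⊕ 1 = 0.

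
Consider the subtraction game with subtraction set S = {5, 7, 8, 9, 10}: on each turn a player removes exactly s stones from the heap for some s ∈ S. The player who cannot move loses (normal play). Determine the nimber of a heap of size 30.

0

G(0) = 0
G(1) = mex{} = 0
G(2) = mex{} = 0
G(3) = mex{} = 0
G(4) = mex{} = 0
G(5) = mex{0} = 1
G(6) = mex{0} = 1
G(7) = mex{0,0} = 1
G(8) = mex{0,0,0} = 1
G(9) = mex{0,0,0,0} = 1
G(10) = mex{1,0,0,0,0} = 2
G(11) = mex{1,0,0,0,0} = 2
G(12) = mex{1,1,0,0,0} = 2
G(13) = mex{1,1,1,0,0} = 2
G(14) = mex{1,1,1,1,0} = 2
G(15) = mex{2,1,1,1,1} = 0
G(16) = mex{2,1,1,1,1} = 0
G(17) = mex{2,2,1,1,1} = 0
G(18) = mex{2,2,2,1,1} = 0
G(19) = mex{2,2,2,2,1} = 0
G(20) = mex{0,2,2,2,2} = 1
G(21) = mex{0,2,2,2,2} = 1
G(22) = mex{0,0,2,2,2} = 1
G(23) = mex{0,0,0,2,2} = 1
G(24) = mex{0,0,0,0,2} = 1
G(25) = mex{1,0,0,0,0} = 2
G(26) = mex{1,0,0,0,0} = 2
G(27) = mex{1,1,0,0,0} = 2
G(28) = mex{1,1,1,0,0} = 2
G(29) = mex{1,1,1,1,0} = 2
G(30) = mex{2,1,1,1,1} = 0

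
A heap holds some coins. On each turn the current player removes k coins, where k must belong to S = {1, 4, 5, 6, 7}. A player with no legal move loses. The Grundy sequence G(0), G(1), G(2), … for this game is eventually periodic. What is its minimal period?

G(0) = 0
G(1) = mex{0} = 1
G(2) = mex{1} = 0
G(3) = mex{0} = 1
G(4) = mex{1,0} = 2
G(5) = mex{2,1,0} = 3
G(6) = mex{3,0,1,0} = 2
G(7) = mex{2,1,0,1,0} = 3
G(8) = mex{3,2,1,0,1} = 4
G(9) = mex{4,3,2,1,0} = 5
G(10) = mex{5,2,3,2,1} = 0
G(11) = mex{0,3,2,3,2} = 1
G(12) = mex{1,4,3,2,3} = 0
G(13) = mex{0,5,4,3,2} = 1
G(14) = mex{1,0,5,4,3} = 2
G(15) = mex{2,1,0,5,4} = 3
G(16) = mex{3,0,1,0,5} = 2
G(17) = mex{2,1,0,1,0} = 3
G(18) = mex{3,2,1,0,1} = 4
G(19) = mex{4,3,2,1,0} = 5
G(20) = mex{5,2,3,2,1} = 0
G(21) = mex{0,3,2,3,2} = 1
G(n+10) = G(n) holds for n = 0,…,6 (a full window of length max(S) = 7), so the sequence is purely periodic with period 10.

10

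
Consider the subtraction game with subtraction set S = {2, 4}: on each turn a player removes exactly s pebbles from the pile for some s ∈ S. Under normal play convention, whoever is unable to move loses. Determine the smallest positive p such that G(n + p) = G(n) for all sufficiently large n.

G(0) = 0
G(1) = mex{} = 0
G(2) = mex{0} = 1
G(3) = mex{0} = 1
G(4) = mex{1,0} = 2
G(5) = mex{1,0} = 2
G(6) = mex{2,1} = 0
G(7) = mex{2,1} = 0
G(8) = mex{0,2} = 1
G(9) = mex{0,2} = 1
G(10) = mex{1,0} = 2
G(11) = mex{1,0} = 2
G(12) = mex{2,1} = 0
G(13) = mex{2,1} = 0
G(14) = mex{0,2} = 1
G(n+6) = G(n) holds for n = 0,…,3 (a full window of length max(S) = 4), so the sequence is purely periodic with period 6.

6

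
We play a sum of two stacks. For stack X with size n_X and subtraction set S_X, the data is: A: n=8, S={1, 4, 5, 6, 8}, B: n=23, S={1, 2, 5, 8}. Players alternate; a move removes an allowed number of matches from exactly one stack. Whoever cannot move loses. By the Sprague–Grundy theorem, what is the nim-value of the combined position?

6

Stack A, S = {1, 4, 5, 6, 8}:
G(0) = 0
G(1) = mex{0} = 1
G(2) = mex{1} = 0
G(3) = mex{0} = 1
G(4) = mex{1,0} = 2
G(5) = mex{2,1,0} = 3
G(6) = mex{3,0,1,0} = 2
G(7) = mex{2,1,0,1} = 3
G(8) = mex{3,2,1,0,0} = 4
G_A(8) = 4.
Stack B, S = {1, 2, 5, 8}:
G(0) = 0
G(1) = mex{0} = 1
G(2) = mex{1,0} = 2
G(3) = mex{2,1} = 0
G(4) = mex{0,2} = 1
G(5) = mex{1,0,0} = 2
G(6) = mex{2,1,1} = 0
G(7) = mex{0,2,2} = 1
G(8) = mex{1,0,0,0} = 2
G(9) = mex{2,1,1,1} = 0
G(10) = mex{0,2,2,2} = 1
G(11) = mex{1,0,0,0} = 2
G(12) = mex{2,1,1,1} = 0
G(13) = mex{0,2,2,2} = 1
G(14) = mex{1,0,0,0} = 2
G(15) = mex{2,1,1,1} = 0
G(16) = mex{0,2,2,2} = 1
G(17) = mex{1,0,0,0} = 2
G(18) = mex{2,1,1,1} = 0
G(19) = mex{0,2,2,2} = 1
G(20) = mex{1,0,0,0} = 2
G(21) = mex{2,1,1,1} = 0
G(22) = mex{0,2,2,2} = 1
G(23) = mex{1,0,0,0} = 2
G_B(23) = 2.
Combined Grundy value = 4 ⊕ 2 = 6.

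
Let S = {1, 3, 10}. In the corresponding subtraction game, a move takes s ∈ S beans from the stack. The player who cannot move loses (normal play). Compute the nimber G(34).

0

n :  0  1  2  3  4  5  6  7  8  9 10 11 12 13 14 15 16 17 18 19 20 21 22 23 24 25 26 27 28 29 30 31 32 33 34
G :  0  1  0  1  0  1  0  1  0  1  2  3  2  0  1  0  1  0  1  0  1  0  1  2  3  2  0  1  0  1  0  1  0  1  0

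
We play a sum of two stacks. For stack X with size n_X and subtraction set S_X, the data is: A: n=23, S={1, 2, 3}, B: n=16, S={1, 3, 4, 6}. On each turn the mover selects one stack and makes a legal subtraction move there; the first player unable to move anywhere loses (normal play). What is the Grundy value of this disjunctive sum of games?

Stack A, S = {1, 2, 3}:
n :  0  1  2  3  4  5  6  7  8  9 10 11 12 13 14 15 16 17 18 19 20 21 22 23
G :  0  1  2  3  0  1  2  3  0  1  2  3  0  1  2  3  0  1  2  3  0  1  2  3
G_A(23) = 3.
Stack B, S = {1, 3, 4, 6}:
G(0) = 0
G(1) = mex{0} = 1
G(2) = mex{1} = 0
G(3) = mex{0,0} = 1
G(4) = mex{1,1,0} = 2
G(5) = mex{2,0,1} = 3
G(6) = mex{3,1,0,0} = 2
G(7) = mex{2,2,1,1} = 0
G(8) = mex{0,3,2,0} = 1
G(9) = mex{1,2,3,1} = 0
G(10) = mex{0,0,2,2} = 1
G(11) = mex{1,1,0,3} = 2
G(12) = mex{2,0,1,2} = 3
G(13) = mex{3,1,0,0} = 2
G(14) = mex{2,2,1,1} = 0
G(15) = mex{0,3,2,0} = 1
G(16) = mex{1,2,3,1} = 0
G_B(16) = 0.
Combined Grundy value = 3 ⊕ 0 = 3.

3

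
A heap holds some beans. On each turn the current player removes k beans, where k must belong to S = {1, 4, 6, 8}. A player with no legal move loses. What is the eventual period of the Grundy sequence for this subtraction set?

12

n :  0  1  2  3  4  5  6  7  8  9 10 11 12 13 14 15 16 17 18 19 20 21 22 23 24 25
G :  0  1  0  1  2  0  1  0  1  2  3  2  0  1  0  1  2  0  1  0  1  2  3  2  0  1
G(n+12) = G(n) holds for n = 0,…,7 (a full window of length max(S) = 8), so the sequence is purely periodic with period 12.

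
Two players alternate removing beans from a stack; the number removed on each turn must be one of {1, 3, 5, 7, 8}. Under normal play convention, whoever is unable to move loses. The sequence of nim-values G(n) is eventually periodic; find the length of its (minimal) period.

n :  0  1  2  3  4  5  6  7  8  9 10 11 12 13 14 15 16 17 18 19 20 21 22 23 24 25 26 27 28 29 30 31
G :  0  1  0  1  0  1  0  1  2  3  2  3  2  3  2  0  1  0  1  0  1  0  1  2  3  2  3  2  3  2  0  1
G(n+15) = G(n) holds for n = 0,…,7 (a full window of length max(S) = 8), so the sequence is purely periodic with period 15.

15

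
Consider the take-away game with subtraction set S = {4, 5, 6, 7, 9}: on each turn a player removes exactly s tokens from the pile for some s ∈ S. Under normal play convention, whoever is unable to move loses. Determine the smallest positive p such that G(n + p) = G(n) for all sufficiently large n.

G(0) = 0
G(1) = mex{} = 0
G(2) = mex{} = 0
G(3) = mex{} = 0
G(4) = mex{0} = 1
G(5) = mex{0,0} = 1
G(6) = mex{0,0,0} = 1
G(7) = mex{0,0,0,0} = 1
G(8) = mex{1,0,0,0} = 2
G(9) = mex{1,1,0,0,0} = 2
G(10) = mex{1,1,1,0,0} = 2
G(11) = mex{1,1,1,1,0} = 2
G(12) = mex{2,1,1,1,0} = 3
G(13) = mex{2,2,1,1,1} = 0
G(14) = mex{2,2,2,1,1} = 0
G(15) = mex{2,2,2,2,1} = 0
G(16) = mex{3,2,2,2,1} = 0
G(17) = mex{0,3,2,2,2} = 1
G(18) = mex{0,0,3,2,2} = 1
G(19) = mex{0,0,0,3,2} = 1
G(20) = mex{0,0,0,0,2} = 1
G(21) = mex{1,0,0,0,3} = 2
G(22) = mex{1,1,0,0,0} = 2
G(23) = mex{1,1,1,0,0} = 2
G(24) = mex{1,1,1,1,0} = 2
G(25) = mex{2,1,1,1,0} = 3
G(26) = mex{2,2,1,1,1} = 0
G(27) = mex{2,2,2,1,1} = 0
G(n+13) = G(n) holds for n = 0,…,8 (a full window of length max(S) = 9), so the sequence is purely periodic with period 13.

13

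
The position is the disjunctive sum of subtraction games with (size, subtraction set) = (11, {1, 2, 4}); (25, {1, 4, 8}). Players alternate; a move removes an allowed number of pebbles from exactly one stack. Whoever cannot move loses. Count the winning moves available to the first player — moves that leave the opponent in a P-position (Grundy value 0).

Stack A, S = {1, 2, 4}:
G(0) = 0
G(1) = mex{0} = 1
G(2) = mex{1,0} = 2
G(3) = mex{2,1} = 0
G(4) = mex{0,2,0} = 1
G(5) = mex{1,0,1} = 2
G(6) = mex{2,1,2} = 0
G(7) = mex{0,2,0} = 1
G(8) = mex{1,0,1} = 2
G(9) = mex{2,1,2} = 0
G(10) = mex{0,2,0} = 1
G(11) = mex{1,0,1} = 2
G_A(11) = 2.
Stack B, S = {1, 4, 8}:
n :  0  1  2  3  4  5  6  7  8  9 10 11 12 13 14 15 16 17 18 19 20 21 22 23 24 25
G :  0  1  0  1  2  0  1  0  1  2  3  2  0  1  0  1  2  0  1  0  1  2  3  2  0  1
G_B(25) = 1.
Combined Grundy value = 2 ⊕ 1 = 3.
A winning move leaves total XOR = 0, i.e. changes one component's Grundy value g to g ⊕ X where X is the current total.
Stack A: need g' = 2⊕3 = 1. Options: 11−1→G=1, 11−2→G=0, 11−4→G=1. Hits: 2.
Stack B: need g' = 1⊕3 = 2. Options: 25−1→G=0, 25−4→G=2, 25−8→G=0. Hits: 1.

3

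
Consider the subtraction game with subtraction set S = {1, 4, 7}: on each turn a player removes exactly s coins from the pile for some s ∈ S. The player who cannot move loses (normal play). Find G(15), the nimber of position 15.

n :  0  1  2  3  4  5  6  7  8  9 10 11 12 13 14 15
G :  0  1  0  1  2  0  1  2  0  1  0  1  2  0  1  2

2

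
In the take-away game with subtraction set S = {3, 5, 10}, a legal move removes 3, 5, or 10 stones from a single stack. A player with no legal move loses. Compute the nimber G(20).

G(0) = 0
G(1) = mex{} = 0
G(2) = mex{} = 0
G(3) = mex{0} = 1
G(4) = mex{0} = 1
G(5) = mex{0,0} = 1
G(6) = mex{1,0} = 2
G(7) = mex{1,0} = 2
G(8) = mex{1,1} = 0
G(9) = mex{2,1} = 0
G(10) = mex{2,1,0} = 3
G(11) = mex{0,2,0} = 1
G(12) = mex{0,2,0} = 1
G(13) = mex{3,0,1} = 2
G(14) = mex{1,0,1} = 2
G(15) = mex{1,3,1} = 0
G(16) = mex{2,1,2} = 0
G(17) = mex{2,1,2} = 0
G(18) = mex{0,2,0} = 1
G(19) = mex{0,2,0} = 1
G(20) = mex{0,0,3} = 1

1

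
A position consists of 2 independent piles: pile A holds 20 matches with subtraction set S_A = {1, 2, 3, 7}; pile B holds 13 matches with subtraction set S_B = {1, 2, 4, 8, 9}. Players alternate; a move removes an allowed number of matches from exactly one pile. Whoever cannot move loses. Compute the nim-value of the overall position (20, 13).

Pile A, S = {1, 2, 3, 7}:
n :  0  1  2  3  4  5  6  7  8  9 10 11 12 13 14 15 16 17 18 19 20
G :  0  1  2  3  0  1  2  3  0  1  2  3  0  1  2  3  0  1  2  3  0
G_A(20) = 0.
Pile B, S = {1, 2, 4, 8, 9}:
G(0) = 0
G(1) = mex{0} = 1
G(2) = mex{1,0} = 2
G(3) = mex{2,1} = 0
G(4) = mex{0,2,0} = 1
G(5) = mex{1,0,1} = 2
G(6) = mex{2,1,2} = 0
G(7) = mex{0,2,0} = 1
G(8) = mex{1,0,1,0} = 2
G(9) = mex{2,1,2,1,0} = 3
G(10) = mex{3,2,0,2,1} = 4
G(11) = mex{4,3,1,0,2} = 5
G(12) = mex{5,4,2,1,0} = 3
G(13) = mex{3,5,3,2,1} = 0
G_B(13) = 0.
Combined Grundy value = 0 ⊕ 0 = 0.

0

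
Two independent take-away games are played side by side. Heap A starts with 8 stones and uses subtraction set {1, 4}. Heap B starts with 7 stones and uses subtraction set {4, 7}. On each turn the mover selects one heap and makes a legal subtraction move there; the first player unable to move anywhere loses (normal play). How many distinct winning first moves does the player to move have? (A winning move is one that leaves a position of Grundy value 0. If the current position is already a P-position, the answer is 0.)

0

Heap A, S = {1, 4}:
G(0) = 0
G(1) = mex{0} = 1
G(2) = mex{1} = 0
G(3) = mex{0} = 1
G(4) = mex{1,0} = 2
G(5) = mex{2,1} = 0
G(6) = mex{0,0} = 1
G(7) = mex{1,1} = 0
G(8) = mex{0,2} = 1
G_A(8) = 1.
Heap B, S = {4, 7}:
G(0) = 0
G(1) = mex{} = 0
G(2) = mex{} = 0
G(3) = mex{} = 0
G(4) = mex{0} = 1
G(5) = mex{0} = 1
G(6) = mex{0} = 1
G(7) = mex{0,0} = 1
G_B(7) = 1.
Combined Grundy value = 1 ⊕ 1 = 0.
A winning move leaves total XOR = 0, i.e. changes one component's Grundy value g to g ⊕ X where X is the current total.
Heap A: target g' = 1⊕0 = 1, but every legal move changes the Grundy value (mex property), so 0 moves.
Heap B: target g' = 1⊕0 = 1, but every legal move changes the Grundy value (mex property), so 0 moves.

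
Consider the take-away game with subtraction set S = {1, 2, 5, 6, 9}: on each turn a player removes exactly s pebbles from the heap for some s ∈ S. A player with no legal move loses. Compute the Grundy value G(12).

n :  0  1  2  3  4  5  6  7  8  9 10 11 12
G :  0  1  2  0  1  2  3  0  1  2  0  1  2

2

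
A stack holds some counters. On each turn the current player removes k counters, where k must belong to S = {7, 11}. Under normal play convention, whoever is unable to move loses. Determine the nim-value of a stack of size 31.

G(0) = 0
G(1) = mex{} = 0
G(2) = mex{} = 0
G(3) = mex{} = 0
G(4) = mex{} = 0
G(5) = mex{} = 0
G(6) = mex{} = 0
G(7) = mex{0} = 1
G(8) = mex{0} = 1
G(9) = mex{0} = 1
G(10) = mex{0} = 1
G(11) = mex{0,0} = 1
G(12) = mex{0,0} = 1
G(13) = mex{0,0} = 1
G(14) = mex{1,0} = 2
G(15) = mex{1,0} = 2
G(16) = mex{1,0} = 2
G(17) = mex{1,0} = 2
G(18) = mex{1,1} = 0
G(19) = mex{1,1} = 0
G(20) = mex{1,1} = 0
G(21) = mex{2,1} = 0
G(22) = mex{2,1} = 0
G(23) = mex{2,1} = 0
G(24) = mex{2,1} = 0
G(25) = mex{0,2} = 1
G(26) = mex{0,2} = 1
G(27) = mex{0,2} = 1
G(28) = mex{0,2} = 1
G(29) = mex{0,0} = 1
G(30) = mex{0,0} = 1
G(31) = mex{0,0} = 1

1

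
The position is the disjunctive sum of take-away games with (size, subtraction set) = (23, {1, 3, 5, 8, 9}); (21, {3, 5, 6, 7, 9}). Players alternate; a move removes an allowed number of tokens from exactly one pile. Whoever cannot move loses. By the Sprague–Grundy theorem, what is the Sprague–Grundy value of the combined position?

Pile A, S = {1, 3, 5, 8, 9}:
n :  0  1  2  3  4  5  6  7  8  9 10 11 12 13 14 15 16 17 18 19 20 21 22 23
G :  0  1  0  1  0  1  0  1  2  3  2  3  2  3  2  3  0  1  0  1  0  1  0  1
G_A(23) = 1.
Pile B, S = {3, 5, 6, 7, 9}:
n :  0  1  2  3  4  5  6  7  8  9 10 11 12 13 14 15 16 17 18 19 20 21
G :  0  0  0  1  1  1  2  2  2  3  3  3  0  0  0  1  1  1  2  2  2  3
G_B(21) = 3.
Combined Grundy value = 1 ⊕ 3 = 2.

2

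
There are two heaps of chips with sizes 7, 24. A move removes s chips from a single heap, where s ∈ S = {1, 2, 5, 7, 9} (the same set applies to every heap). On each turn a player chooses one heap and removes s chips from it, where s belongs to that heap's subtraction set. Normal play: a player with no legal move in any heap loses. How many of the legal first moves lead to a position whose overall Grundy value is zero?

1

All heaps use S = {1, 2, 5, 7, 9}:
n :  0  1  2  3  4  5  6  7  8  9 10 11 12 13 14 15 16 17 18 19 20 21 22 23 24
G :  0  1  2  0  1  2  0  1  2  3  4  5  3  4  0  1  2  0  1  2  0  1  2  3  4
Heap A: G(7) = 1.
Heap B: G(24) = 4.
Combined Grundy value = 1 ⊕ 4 = 5.
A winning move leaves total XOR = 0, i.e. changes one component's Grundy value g to g ⊕ X where X is the current total.
Heap A: need g' = 1⊕5 = 4. Options: 7−1→G=0, 7−2→G=2, 7−5→G=2, 7−7→G=0. Hits: 0.
Heap B: need g' = 4⊕5 = 1. Options: 24−1→G=3, 24−2→G=2, 24−5→G=2, 24−7→G=0, 24−9→G=1. Hits: 1.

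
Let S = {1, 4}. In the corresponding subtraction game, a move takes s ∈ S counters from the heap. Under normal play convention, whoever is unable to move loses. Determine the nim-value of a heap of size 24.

2

G(0) = 0
G(1) = mex{0} = 1
G(2) = mex{1} = 0
G(3) = mex{0} = 1
G(4) = mex{1,0} = 2
G(5) = mex{2,1} = 0
G(6) = mex{0,0} = 1
G(7) = mex{1,1} = 0
G(8) = mex{0,2} = 1
G(9) = mex{1,0} = 2
G(10) = mex{2,1} = 0
G(11) = mex{0,0} = 1
G(12) = mex{1,1} = 0
G(13) = mex{0,2} = 1
G(14) = mex{1,0} = 2
G(15) = mex{2,1} = 0
G(16) = mex{0,0} = 1
G(17) = mex{1,1} = 0
G(18) = mex{0,2} = 1
G(19) = mex{1,0} = 2
G(20) = mex{2,1} = 0
G(21) = mex{0,0} = 1
G(22) = mex{1,1} = 0
G(23) = mex{0,2} = 1
G(24) = mex{1,0} = 2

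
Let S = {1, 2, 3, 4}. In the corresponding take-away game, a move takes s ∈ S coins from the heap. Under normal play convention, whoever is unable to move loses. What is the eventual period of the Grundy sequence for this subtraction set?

n :  0  1  2  3  4  5  6  7  8  9 10 11 12 13 14
G :  0  1  2  3  4  0  1  2  3  4  0  1  2  3  4
G(n+5) = G(n) holds for n = 0,…,3 (a full window of length max(S) = 4), so the sequence is purely periodic with period 5.

5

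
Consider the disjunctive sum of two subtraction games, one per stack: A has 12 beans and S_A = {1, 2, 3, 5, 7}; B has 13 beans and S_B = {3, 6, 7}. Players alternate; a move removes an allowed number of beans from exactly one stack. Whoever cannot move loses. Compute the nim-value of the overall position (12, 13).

1

Stack A, S = {1, 2, 3, 5, 7}:
G(0) = 0
G(1) = mex{0} = 1
G(2) = mex{1,0} = 2
G(3) = mex{2,1,0} = 3
G(4) = mex{3,2,1} = 0
G(5) = mex{0,3,2,0} = 1
G(6) = mex{1,0,3,1} = 2
G(7) = mex{2,1,0,2,0} = 3
G(8) = mex{3,2,1,3,1} = 0
G(9) = mex{0,3,2,0,2} = 1
G(10) = mex{1,0,3,1,3} = 2
G(11) = mex{2,1,0,2,0} = 3
G(12) = mex{3,2,1,3,1} = 0
G_A(12) = 0.
Stack B, S = {3, 6, 7}:
G(0) = 0
G(1) = mex{} = 0
G(2) = mex{} = 0
G(3) = mex{0} = 1
G(4) = mex{0} = 1
G(5) = mex{0} = 1
G(6) = mex{1,0} = 2
G(7) = mex{1,0,0} = 2
G(8) = mex{1,0,0} = 2
G(9) = mex{2,1,0} = 3
G(10) = mex{2,1,1} = 0
G(11) = mex{2,1,1} = 0
G(12) = mex{3,2,1} = 0
G(13) = mex{0,2,2} = 1
G_B(13) = 1.
Combined Grundy value = 0 ⊕ 1 = 1.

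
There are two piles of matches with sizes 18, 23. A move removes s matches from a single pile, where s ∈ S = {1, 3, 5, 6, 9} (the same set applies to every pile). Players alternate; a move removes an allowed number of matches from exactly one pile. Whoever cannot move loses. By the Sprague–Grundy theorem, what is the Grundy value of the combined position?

1

All piles use S = {1, 3, 5, 6, 9}:
G(0) = 0
G(1) = mex{0} = 1
G(2) = mex{1} = 0
G(3) = mex{0,0} = 1
G(4) = mex{1,1} = 0
G(5) = mex{0,0,0} = 1
G(6) = mex{1,1,1,0} = 2
G(7) = mex{2,0,0,1} = 3
G(8) = mex{3,1,1,0} = 2
G(9) = mex{2,2,0,1,0} = 3
G(10) = mex{3,3,1,0,1} = 2
G(11) = mex{2,2,2,1,0} = 3
G(12) = mex{3,3,3,2,1} = 0
G(13) = mex{0,2,2,3,0} = 1
G(14) = mex{1,3,3,2,1} = 0
G(15) = mex{0,0,2,3,2} = 1
G(16) = mex{1,1,3,2,3} = 0
G(17) = mex{0,0,0,3,2} = 1
G(18) = mex{1,1,1,0,3} = 2
G(19) = mex{2,0,0,1,2} = 3
G(20) = mex{3,1,1,0,3} = 2
G(21) = mex{2,2,0,1,0} = 3
G(22) = mex{3,3,1,0,1} = 2
G(23) = mex{2,2,2,1,0} = 3
Pile A: G(18) = 2.
Pile B: G(23) = 3.
Combined Grundy value = 2 ⊕ 3 = 1.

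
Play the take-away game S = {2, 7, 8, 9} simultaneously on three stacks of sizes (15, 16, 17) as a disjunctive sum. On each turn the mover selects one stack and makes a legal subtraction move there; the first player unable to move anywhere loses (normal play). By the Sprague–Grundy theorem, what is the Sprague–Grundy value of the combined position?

All stacks use S = {2, 7, 8, 9}:
G(0) = 0
G(1) = mex{} = 0
G(2) = mex{0} = 1
G(3) = mex{0} = 1
G(4) = mex{1} = 0
G(5) = mex{1} = 0
G(6) = mex{0} = 1
G(7) = mex{0,0} = 1
G(8) = mex{1,0,0} = 2
G(9) = mex{1,1,0,0} = 2
G(10) = mex{2,1,1,0} = 3
G(11) = mex{2,0,1,1} = 3
G(12) = mex{3,0,0,1} = 2
G(13) = mex{3,1,0,0} = 2
G(14) = mex{2,1,1,0} = 3
G(15) = mex{2,2,1,1} = 0
G(16) = mex{3,2,2,1} = 0
G(17) = mex{0,3,2,2} = 1
Stack A: G(15) = 0.
Stack B: G(16) = 0.
Stack C: G(17) = 1.
Combined Grundy value = 0 ⊕ 0 ⊕ 1 = 1.

1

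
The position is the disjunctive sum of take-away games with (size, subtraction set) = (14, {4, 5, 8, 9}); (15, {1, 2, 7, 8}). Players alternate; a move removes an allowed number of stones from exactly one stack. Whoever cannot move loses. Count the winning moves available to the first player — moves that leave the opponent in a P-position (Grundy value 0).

0

Stack A, S = {4, 5, 8, 9}:
G(0) = 0
G(1) = mex{} = 0
G(2) = mex{} = 0
G(3) = mex{} = 0
G(4) = mex{0} = 1
G(5) = mex{0,0} = 1
G(6) = mex{0,0} = 1
G(7) = mex{0,0} = 1
G(8) = mex{1,0,0} = 2
G(9) = mex{1,1,0,0} = 2
G(10) = mex{1,1,0,0} = 2
G(11) = mex{1,1,0,0} = 2
G(12) = mex{2,1,1,0} = 3
G(13) = mex{2,2,1,1} = 0
G(14) = mex{2,2,1,1} = 0
G_A(14) = 0.
Stack B, S = {1, 2, 7, 8}:
G(0) = 0
G(1) = mex{0} = 1
G(2) = mex{1,0} = 2
G(3) = mex{2,1} = 0
G(4) = mex{0,2} = 1
G(5) = mex{1,0} = 2
G(6) = mex{2,1} = 0
G(7) = mex{0,2,0} = 1
G(8) = mex{1,0,1,0} = 2
G(9) = mex{2,1,2,1} = 0
G(10) = mex{0,2,0,2} = 1
G(11) = mex{1,0,1,0} = 2
G(12) = mex{2,1,2,1} = 0
G(13) = mex{0,2,0,2} = 1
G(14) = mex{1,0,1,0} = 2
G(15) = mex{2,1,2,1} = 0
G_B(15) = 0.
Combined Grundy value = 0 ⊕ 0 = 0.
A winning move leaves total XOR = 0, i.e. changes one component's Grundy value g to g ⊕ X where X is the current total.
Stack A: target g' = 0⊕0 = 0, but every legal move changes the Grundy value (mex property), so 0 moves.
Stack B: target g' = 0⊕0 = 0, but every legal move changes the Grundy value (mex property), so 0 moves.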